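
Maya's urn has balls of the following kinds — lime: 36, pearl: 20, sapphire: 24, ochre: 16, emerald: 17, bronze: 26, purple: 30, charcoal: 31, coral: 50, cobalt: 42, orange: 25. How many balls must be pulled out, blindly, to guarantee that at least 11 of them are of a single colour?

111

Pigeonhole: the 11 colours are the holes; the balls drawn are the pigeons.
To avoid 11 of any one colour, the worst case takes at most 10 of each colour.
That gives 10 + 10 + 10 + 10 + 10 + 10 + 10 + 10 + 10 + 10 + 10 = 110 balls with no colour reaching 11.
The next ball forces some colour to 11, so 110 + 1 = 111.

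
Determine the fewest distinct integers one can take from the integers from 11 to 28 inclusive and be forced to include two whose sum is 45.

13

A set avoiding the sum 45 can contain at most one of each pair {x, 45−x}, plus the 6 elements whose complement lies outside the range.
The integers 11, …, 22 (12 of them) are such a set: any two sum to at least 11+12 = 23 and at most 21+22 = 43 < 45.
Any 13th integer completes one of the 6 pairs, so 13 choices force a sum of 45.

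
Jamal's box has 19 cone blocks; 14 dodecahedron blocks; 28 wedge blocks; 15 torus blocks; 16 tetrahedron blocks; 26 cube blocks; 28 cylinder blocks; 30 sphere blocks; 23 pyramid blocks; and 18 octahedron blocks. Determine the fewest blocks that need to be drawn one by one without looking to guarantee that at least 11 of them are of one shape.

101

An adversary could hand out at most 10 blocks per shape: 10 + 10 + 10 + 10 + 10 + 10 + 10 + 10 + 10 + 10 = 100 blocks and still no shape has 11.
One more block lands in a shape already at 10, so 101 draws are enough and 100 are not.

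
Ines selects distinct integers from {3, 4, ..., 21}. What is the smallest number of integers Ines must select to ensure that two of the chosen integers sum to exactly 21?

A set avoiding the sum 21 can contain at most one of each pair {x, 21−x}, plus the 3 elements whose complement lies outside the range.
The integers 11, …, 21 (11 of them) are such a set: any two sum to at least 11+12 = 23 > 21.
Any 12th integer completes one of the 8 pairs, so 12 choices force a sum of 21.

12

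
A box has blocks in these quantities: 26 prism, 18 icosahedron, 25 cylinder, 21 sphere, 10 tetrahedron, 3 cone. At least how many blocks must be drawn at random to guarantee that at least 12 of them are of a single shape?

Pigeonhole: the 6 shapes are the holes; the blocks drawn are the pigeons.
To avoid 12 of any one shape, the worst case takes at most 11 of each shape, or every block of a shape that has fewer than 11.
That gives 11 + 11 + 11 + 11 + 10 + 3 = 57 blocks with no shape reaching 12.
The next block forces some shape to 12, so 57 + 1 = 58.

58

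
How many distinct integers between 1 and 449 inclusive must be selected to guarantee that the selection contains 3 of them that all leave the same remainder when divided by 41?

83

The 41 residue classes mod 41 are the pigeonholes.
With 82 integers one could put 2 in each residue class and have no class reach 3.
The 83rd integer pushes some class to 3, so 41·2 + 1 = 83.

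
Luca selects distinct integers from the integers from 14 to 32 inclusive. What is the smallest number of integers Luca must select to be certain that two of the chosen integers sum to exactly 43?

Group the elements by complementary pair {x, 43−x}: {14,29}, {15,28}, {16,27}, …, giving 8 two-element pairs and 3 integers whose partner 43−x falls outside [14,32].
Pigeonhole: treating each of those 11 groups as a pigeonhole, one can pick one integer per group — 11 integers — with no two summing to 43.
The 12th integer lands in an occupied pair, forcing a sum of 43.

12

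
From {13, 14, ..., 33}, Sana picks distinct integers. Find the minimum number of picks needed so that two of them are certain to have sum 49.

13

Group the elements by complementary pair {x, 49−x}: {16,33}, {17,32}, {18,31}, …, giving 9 two-element pairs and 3 integers whose partner 49−x falls outside [13,33].
Treating each of those 12 groups as a pigeonhole, one can pick one integer per group — 12 integers — with no two summing to 49.
The 13th integer lands in an occupied pair, forcing a sum of 49.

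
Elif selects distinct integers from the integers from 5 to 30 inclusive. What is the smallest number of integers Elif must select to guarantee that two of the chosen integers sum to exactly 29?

17

A set avoiding the sum 29 can contain at most one of each pair {x, 29−x}, plus the 6 elements whose complement lies outside the range.
The integers 15, …, 30 (16 of them) are such a set: any two sum to at least 15+16 = 31 > 29.
Any 17th integer completes one of the 10 pairs, so 17 choices force a sum of 29.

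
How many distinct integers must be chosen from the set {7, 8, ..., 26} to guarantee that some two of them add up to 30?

Two chosen integers sum to 30 exactly when both halves of some pair {x, 30−x} with 7 ≤ x ≤ 30−x ≤ 23 are chosen — 8 such pairs.
The remaining 4 elements (those with no distinct partner in range) can never complete a 30-sum, so the worst case takes all of them and one from each pair: 4 + 8 = 12.
The 13th integer has to be the second member of some pair, so 12 + 1 = 13.

13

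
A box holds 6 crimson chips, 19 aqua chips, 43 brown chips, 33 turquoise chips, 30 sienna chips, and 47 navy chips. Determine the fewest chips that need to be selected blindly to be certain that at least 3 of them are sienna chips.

In the worst case for collecting sienna chips, every non-sienna chip comes out first.
There are 6 + 19 + 43 + 33 + 47 = 148 non-sienna chips altogether.
After those, each further chip must be sienna, so 148 + 3 = 151 draws guarantee 3 sienna chips.

151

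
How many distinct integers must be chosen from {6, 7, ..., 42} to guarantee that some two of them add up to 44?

A set avoiding the sum 44 can contain at most one of each pair {x, 44−x}, plus the 5 elements whose complement lies outside the range or equal to its own complement.
The integers 22, …, 42 (21 of them) are such a set: any two sum to at least 22+23 = 45 > 44.
Any 22nd integer completes one of the 16 pairs, so 22 choices force a sum of 44.

22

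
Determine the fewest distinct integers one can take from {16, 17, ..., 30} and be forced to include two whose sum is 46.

Two chosen integers sum to 46 exactly when both halves of some pair {x, 46−x} with 16 ≤ x ≤ 46−x ≤ 30 are chosen — 7 such pairs.
The remaining 1 element (those with no distinct partner in range) can never complete a 46-sum, so the worst case takes all of them and one from each pair: 1 + 7 = 8.
The 9th integer has to be the second member of some pair, so 8 + 1 = 9.

9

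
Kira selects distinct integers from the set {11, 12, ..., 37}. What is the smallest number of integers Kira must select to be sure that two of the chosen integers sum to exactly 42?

Two chosen integers sum to 42 exactly when both halves of some pair {x, 42−x} with 11 ≤ x ≤ 42−x ≤ 31 are chosen — 10 such pairs.
The remaining 7 elements (those with no distinct partner in range) can never complete a 42-sum, so the worst case takes all of them and one from each pair: 7 + 10 = 17.
By the pigeonhole principle, the 18th integer has to be the second member of some pair, so 17 + 1 = 18.

18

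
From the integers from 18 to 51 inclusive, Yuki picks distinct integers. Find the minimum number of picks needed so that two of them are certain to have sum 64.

A set avoiding the sum 64 can contain at most one of each pair {x, 64−x}, plus the 6 elements whose complement lies outside the range or equal to its own complement.
The integers 32, …, 51 (20 of them) are such a set: any two sum to at least 32+33 = 65 > 64.
Pigeonhole: any 21st integer completes one of the 14 pairs, so 21 choices force a sum of 64.

21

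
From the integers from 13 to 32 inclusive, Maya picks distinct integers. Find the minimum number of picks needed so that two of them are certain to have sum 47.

12

A set avoiding the sum 47 can contain at most one of each pair {x, 47−x}, plus the 2 elements whose complement lies outside the range.
The integers 13, …, 23 (11 of them) are such a set: any two sum to at least 13+14 = 27 and at most 22+23 = 45 < 47.
Any 12th integer completes one of the 9 pairs, so 12 choices force a sum of 47.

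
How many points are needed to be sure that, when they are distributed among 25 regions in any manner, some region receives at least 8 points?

176

With 175 points one could put exactly 7 in each of the 25 regions, and no region would reach 8.
One more point must land in a region that already has 7, giving it 8.
So 25 × 7 + 1 = 176 points are required.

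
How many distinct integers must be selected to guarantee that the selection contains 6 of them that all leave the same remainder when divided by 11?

56

The 11 residue classes mod 11 are the pigeonholes.
With 55 integers one could put 5 in each residue class and have no class reach 6.
The 56th integer pushes some class to 6, so 11·5 + 1 = 56.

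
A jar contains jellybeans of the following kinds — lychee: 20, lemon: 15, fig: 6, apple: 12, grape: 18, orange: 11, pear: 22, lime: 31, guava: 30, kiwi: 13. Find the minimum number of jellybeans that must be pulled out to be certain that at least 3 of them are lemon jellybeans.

In the worst case for collecting lemon jellybeans, every non-lemon jellybean comes out first.
There are 20 + 6 + 12 + 18 + 11 + 22 + 31 + 30 + 13 = 163 non-lemon jellybeans altogether.
After those, each further jellybean must be lemon, so 163 + 3 = 166 draws guarantee 3 lemon jellybeans.

166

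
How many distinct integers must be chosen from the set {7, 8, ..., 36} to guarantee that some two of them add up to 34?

21

A set avoiding the sum 34 can contain at most one of each pair {x, 34−x}, plus the 10 elements whose complement lies outside the range or equal to its own complement.
The integers 17, …, 36 (20 of them) are such a set: any two sum to at least 17+18 = 35 > 34.
By pigeonhole, any 21st integer completes one of the 10 pairs, so 21 choices force a sum of 34.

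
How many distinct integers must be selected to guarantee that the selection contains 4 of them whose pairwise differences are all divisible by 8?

25

Integers whose pairwise differences are multiples of 8 are exactly those sharing a remainder mod 8. By pigeonhole, the 8 residue classes mod 8 are the pigeonholes.
With 24 integers one could put 3 in each residue class and have no class reach 4.
The 25th integer pushes some class to 4, so 8·3 + 1 = 25.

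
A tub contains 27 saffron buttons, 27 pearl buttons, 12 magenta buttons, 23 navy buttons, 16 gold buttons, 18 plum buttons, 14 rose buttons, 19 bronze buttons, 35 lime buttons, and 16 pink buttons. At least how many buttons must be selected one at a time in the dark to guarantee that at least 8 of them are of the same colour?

71

By the pigeonhole principle, put each drawn button into a box by colour. The largest draw with every box below 8 takes min(count, 7) from each colour.
Σ min(cᵢ, 7) = 7 + 7 + 7 + 7 + 7 + 7 + 7 + 7 + 7 + 7 = 70.
Draw number 70 + 1 = 71 must push one box to 8.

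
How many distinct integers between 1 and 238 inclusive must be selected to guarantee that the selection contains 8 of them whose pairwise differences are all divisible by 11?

78

Integers whose pairwise differences are multiples of 11 are exactly those sharing a remainder mod 11. By pigeonhole, the 11 residue classes mod 11 are the pigeonholes.
With 77 integers one could put 7 in each residue class and have no class reach 8.
The 78th integer pushes some class to 8, so 11·7 + 1 = 78.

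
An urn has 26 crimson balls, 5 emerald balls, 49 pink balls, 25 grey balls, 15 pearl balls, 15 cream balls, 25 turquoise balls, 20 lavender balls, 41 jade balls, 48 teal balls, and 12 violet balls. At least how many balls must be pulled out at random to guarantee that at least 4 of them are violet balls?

In the worst case for collecting violet balls, every non-violet ball comes out first.
There are 26 + 5 + 49 + 25 + 15 + 15 + 25 + 20 + 41 + 48 = 269 non-violet balls altogether.
After those, each further ball must be violet, so 269 + 4 = 273 draws guarantee 4 violet balls.

273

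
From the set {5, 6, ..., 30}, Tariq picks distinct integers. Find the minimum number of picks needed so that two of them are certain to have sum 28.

Two chosen integers sum to 28 exactly when both halves of some pair {x, 28−x} with 5 ≤ x ≤ 28−x ≤ 23 are chosen — 9 such pairs.
The remaining 8 elements (those with no distinct partner in range) can never complete a 28-sum, so the worst case takes all of them and one from each pair: 8 + 9 = 17.
The 18th integer has to be the second member of some pair, so 17 + 1 = 18.

18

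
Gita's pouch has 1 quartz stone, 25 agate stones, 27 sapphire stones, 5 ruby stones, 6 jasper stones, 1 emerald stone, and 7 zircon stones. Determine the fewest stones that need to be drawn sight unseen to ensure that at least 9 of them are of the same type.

37

By pigeonhole, the 7 types are the holes; the stones drawn are the pigeons.
To avoid 9 of any one type, the worst case takes at most 8 of each type, or every stone of a type that has fewer than 8.
That gives 1 + 8 + 8 + 5 + 6 + 1 + 7 = 36 stones with no type reaching 9.
The next stone forces some type to 9, so 36 + 1 = 37.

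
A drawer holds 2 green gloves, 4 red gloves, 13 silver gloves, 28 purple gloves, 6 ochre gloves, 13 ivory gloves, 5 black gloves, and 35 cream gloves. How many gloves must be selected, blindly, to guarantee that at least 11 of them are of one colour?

An adversary could hand out at most 10 gloves per colour (4 colours run out sooner): 2 + 4 + 10 + 10 + 6 + 10 + 5 + 10 = 57 gloves and still no colour has 11.
One more glove lands in a colour already at 10, so 58 draws are enough and 57 are not.

58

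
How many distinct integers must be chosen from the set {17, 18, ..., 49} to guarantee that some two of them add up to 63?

Two chosen integers sum to 63 exactly when both halves of some pair {x, 63−x} with 17 ≤ x ≤ 63−x ≤ 46 are chosen — 15 such pairs.
The remaining 3 elements (those with no distinct partner in range) can never complete a 63-sum, so the worst case takes all of them and one from each pair: 3 + 15 = 18.
By the pigeonhole principle, the 19th integer has to be the second member of some pair, so 18 + 1 = 19.

19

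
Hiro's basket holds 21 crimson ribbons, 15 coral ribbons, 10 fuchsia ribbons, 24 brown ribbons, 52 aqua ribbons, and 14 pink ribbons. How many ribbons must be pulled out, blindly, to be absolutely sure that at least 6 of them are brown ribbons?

In the worst case for collecting brown ribbons, every non-brown ribbon comes out first.
There are 21 + 15 + 10 + 52 + 14 = 112 non-brown ribbons altogether.
After those, each further ribbon must be brown, so 112 + 6 = 118 draws guarantee 6 brown ribbons.

118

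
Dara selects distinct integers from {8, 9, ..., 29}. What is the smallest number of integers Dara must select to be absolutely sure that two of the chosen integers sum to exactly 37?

12

A set avoiding the sum 37 can contain at most one of each pair {x, 37−x}.
The integers 19, …, 29 (11 of them) are such a set: any two sum to at least 19+20 = 39 > 37.
By pigeonhole, any 12th integer completes one of the 11 pairs, so 12 choices force a sum of 37.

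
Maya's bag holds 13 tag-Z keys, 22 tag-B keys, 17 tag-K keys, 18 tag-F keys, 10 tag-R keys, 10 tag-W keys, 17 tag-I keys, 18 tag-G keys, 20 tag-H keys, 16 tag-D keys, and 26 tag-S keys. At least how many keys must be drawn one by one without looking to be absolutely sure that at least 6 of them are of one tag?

The 11 tags are the holes; the keys drawn are the pigeons.
To avoid 6 of any one tag, the worst case takes at most 5 of each tag.
That gives 5 + 5 + 5 + 5 + 5 + 5 + 5 + 5 + 5 + 5 + 5 = 55 keys with no tag reaching 6.
The next key forces some tag to 6, so 55 + 1 = 56.

56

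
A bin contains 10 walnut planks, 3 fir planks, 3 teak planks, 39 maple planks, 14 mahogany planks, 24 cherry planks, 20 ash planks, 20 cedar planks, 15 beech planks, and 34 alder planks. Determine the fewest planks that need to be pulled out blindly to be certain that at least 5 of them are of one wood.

The 10 woods are the holes; the planks drawn are the pigeons.
To avoid 5 of any one wood, the worst case takes at most 4 of each wood, or every plank of a wood that has fewer than 4.
That gives 4 + 3 + 3 + 4 + 4 + 4 + 4 + 4 + 4 + 4 = 38 planks with no wood reaching 5.
The next plank forces some wood to 5, so 38 + 1 = 39.

39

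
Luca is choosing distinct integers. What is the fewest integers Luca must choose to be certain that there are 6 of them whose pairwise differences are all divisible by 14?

Integers whose pairwise differences are multiples of 14 are exactly those sharing a remainder mod 14. By the pigeonhole principle, the 14 residue classes mod 14 are the pigeonholes.
With 70 integers one could put 5 in each residue class and have no class reach 6.
The 71st integer pushes some class to 6, so 14·5 + 1 = 71.

71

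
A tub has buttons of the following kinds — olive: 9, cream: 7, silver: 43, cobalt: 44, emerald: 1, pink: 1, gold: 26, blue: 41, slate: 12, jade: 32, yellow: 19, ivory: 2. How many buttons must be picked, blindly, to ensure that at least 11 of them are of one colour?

91

By pigeonhole, put each drawn button into a box by colour. The largest draw with every box below 11 takes min(count, 10) from each colour; colours with fewer than 10 contribute all they have.
Σ min(cᵢ, 10) = 9 + 7 + 10 + 10 + 1 + 1 + 10 + 10 + 10 + 10 + 10 + 2 = 90.
Draw number 90 + 1 = 91 must push one box to 11.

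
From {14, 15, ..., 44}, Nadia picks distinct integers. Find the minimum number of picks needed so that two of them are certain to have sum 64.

Two chosen integers sum to 64 exactly when both halves of some pair {x, 64−x} with 20 ≤ x ≤ 64−x ≤ 44 are chosen — 12 such pairs.
The remaining 7 elements (those with no distinct partner in range) can never complete a 64-sum, so the worst case takes all of them and one from each pair: 7 + 12 = 19.
By pigeonhole, the 20th integer has to be the second member of some pair, so 19 + 1 = 20.

20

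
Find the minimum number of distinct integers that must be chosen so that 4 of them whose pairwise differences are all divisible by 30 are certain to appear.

Integers whose pairwise differences are multiples of 30 are exactly those sharing a remainder mod 30. By pigeonhole, the 30 residue classes mod 30 are the pigeonholes.
With 90 integers one could put 3 in each residue class and have no class reach 4.
The 91st integer pushes some class to 4, so 30·3 + 1 = 91.

91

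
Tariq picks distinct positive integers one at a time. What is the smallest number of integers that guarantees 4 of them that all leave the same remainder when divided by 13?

40

Pigeonhole: the 13 residue classes mod 13 are the pigeonholes.
With 39 integers one could put 3 in each residue class and have no class reach 4.
The 40th integer pushes some class to 4, so 13·3 + 1 = 40.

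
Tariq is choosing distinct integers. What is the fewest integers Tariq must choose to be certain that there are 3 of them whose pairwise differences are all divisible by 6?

Integers whose pairwise differences are multiples of 6 are exactly those sharing a remainder mod 6. Pigeonhole: the 6 residue classes mod 6 are the pigeonholes.
With 12 integers one could put 2 in each residue class and have no class reach 3.
The 13th integer pushes some class to 3, so 6·2 + 1 = 13.

13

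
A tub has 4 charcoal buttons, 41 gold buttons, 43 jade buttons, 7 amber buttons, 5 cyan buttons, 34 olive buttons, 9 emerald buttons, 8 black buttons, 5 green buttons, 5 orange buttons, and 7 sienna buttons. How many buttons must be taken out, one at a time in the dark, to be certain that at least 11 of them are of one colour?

81

By pigeonhole, put each drawn button into a box by colour. The largest draw with every box below 11 takes min(count, 10) from each colour; colours with fewer than 10 contribute all they have.
Σ min(cᵢ, 10) = 4 + 10 + 10 + 7 + 5 + 10 + 9 + 8 + 5 + 5 + 7 = 80.
Draw number 80 + 1 = 81 must push one box to 11.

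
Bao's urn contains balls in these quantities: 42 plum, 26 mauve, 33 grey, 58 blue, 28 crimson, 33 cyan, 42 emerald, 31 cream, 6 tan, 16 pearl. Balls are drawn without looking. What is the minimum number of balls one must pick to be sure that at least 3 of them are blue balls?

In the worst case for collecting blue balls, every non-blue ball comes out first.
There are 42 + 26 + 33 + 28 + 33 + 42 + 31 + 6 + 16 = 257 non-blue balls altogether.
After those, each further ball must be blue, so 257 + 3 = 260 draws guarantee 3 blue balls.

260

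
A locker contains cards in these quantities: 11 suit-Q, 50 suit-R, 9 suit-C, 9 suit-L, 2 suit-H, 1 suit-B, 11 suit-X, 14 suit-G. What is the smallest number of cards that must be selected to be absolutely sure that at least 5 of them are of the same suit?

By pigeonhole, put each drawn card into a box by suit. The largest draw with every box below 5 takes min(count, 4) from each suit; suits with fewer than 4 contribute all they have.
Σ min(cᵢ, 4) = 4 + 4 + 4 + 4 + 2 + 1 + 4 + 4 = 27.
Draw number 27 + 1 = 28 must push one box to 5.

28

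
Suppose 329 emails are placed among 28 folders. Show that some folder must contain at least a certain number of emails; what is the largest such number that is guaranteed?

12

By pigeonhole, the 28 folders are the holes and the 329 emails are the pigeons.
If every folder held at most 11 emails, the total would be at most 28 × 11 = 308, which is less than 329.
So some folder holds at least ⌈329/28⌉ = 12 emails.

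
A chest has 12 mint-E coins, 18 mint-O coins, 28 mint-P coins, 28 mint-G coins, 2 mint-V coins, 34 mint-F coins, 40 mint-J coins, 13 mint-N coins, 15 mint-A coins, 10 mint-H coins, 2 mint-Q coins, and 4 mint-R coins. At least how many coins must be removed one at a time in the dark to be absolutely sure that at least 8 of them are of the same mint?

72

Pigeonhole: the 12 mints are the holes; the coins drawn are the pigeons.
To avoid 8 of any one mint, the worst case takes at most 7 of each mint, or every coin of a mint that has fewer than 7.
That gives 7 + 7 + 7 + 7 + 2 + 7 + 7 + 7 + 7 + 7 + 2 + 4 = 71 coins with no mint reaching 8.
The next coin forces some mint to 8, so 71 + 1 = 72.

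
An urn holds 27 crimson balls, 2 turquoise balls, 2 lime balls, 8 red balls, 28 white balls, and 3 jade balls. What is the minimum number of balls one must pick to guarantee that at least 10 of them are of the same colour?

34

An adversary could hand out at most 9 balls per colour (4 colours run out sooner): 9 + 2 + 2 + 8 + 9 + 3 = 33 balls and still no colour has 10.
By the pigeonhole principle, one more ball lands in a colour already at 9, so 34 draws are enough and 33 are not.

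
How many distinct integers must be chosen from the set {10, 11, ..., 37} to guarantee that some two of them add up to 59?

Group the elements by complementary pair {x, 59−x}: {22,37}, {23,36}, {24,35}, …, giving 8 two-element pairs and 12 integers whose partner 59−x falls outside [10,37].
Treating each of those 20 groups as a pigeonhole, one can pick one integer per group — 20 integers — with no two summing to 59.
The 21st integer lands in an occupied pair, forcing a sum of 59.

21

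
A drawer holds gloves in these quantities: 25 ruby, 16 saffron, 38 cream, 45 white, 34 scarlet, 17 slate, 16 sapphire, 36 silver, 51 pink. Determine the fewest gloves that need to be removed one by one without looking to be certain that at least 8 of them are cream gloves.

In the worst case for collecting cream gloves, every non-cream glove comes out first.
There are 25 + 16 + 45 + 34 + 17 + 16 + 36 + 51 = 240 non-cream gloves altogether.
After those, each further glove must be cream, so 240 + 8 = 248 draws guarantee 8 cream gloves.

248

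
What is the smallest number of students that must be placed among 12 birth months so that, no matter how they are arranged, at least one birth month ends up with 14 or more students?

157

With 156 students one could put exactly 13 in each of the 12 birth months, and no birth month would reach 14.
By pigeonhole, one more student must land in a birth month that already has 13, giving it 14.
So 12 × 13 + 1 = 157 students are required.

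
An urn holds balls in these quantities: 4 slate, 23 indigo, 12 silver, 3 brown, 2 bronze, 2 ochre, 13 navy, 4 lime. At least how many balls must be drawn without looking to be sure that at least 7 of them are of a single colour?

An adversary could hand out at most 6 balls per colour (5 colours run out sooner): 4 + 6 + 6 + 3 + 2 + 2 + 6 + 4 = 33 balls and still no colour has 7.
One more ball lands in a colour already at 6, so 34 draws are enough and 33 are not.

34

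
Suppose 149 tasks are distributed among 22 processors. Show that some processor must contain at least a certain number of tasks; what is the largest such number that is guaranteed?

The 22 processors are the holes and the 149 tasks are the pigeons.
If every processor held at most 6 tasks, the total would be at most 22 × 6 = 132, which is less than 149.
So some processor holds at least ⌈149/22⌉ = 7 tasks.

7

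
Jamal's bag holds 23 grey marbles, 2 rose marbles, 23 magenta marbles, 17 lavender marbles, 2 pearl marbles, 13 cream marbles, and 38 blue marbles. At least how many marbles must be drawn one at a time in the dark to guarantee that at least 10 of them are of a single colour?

Put each drawn marble into a box by colour. The largest draw with every box below 10 takes min(count, 9) from each colour; colours with fewer than 9 contribute all they have.
Σ min(cᵢ, 9) = 9 + 2 + 9 + 9 + 2 + 9 + 9 = 49.
Draw number 49 + 1 = 50 must push one box to 10.

50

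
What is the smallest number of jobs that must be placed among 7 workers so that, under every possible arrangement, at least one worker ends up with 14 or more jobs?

92

With 91 jobs one could put exactly 13 in each of the 7 workers, and no worker would reach 14.
Pigeonhole: one more job must land in a worker that already has 13, giving it 14.
So 7 × 13 + 1 = 92 jobs are required.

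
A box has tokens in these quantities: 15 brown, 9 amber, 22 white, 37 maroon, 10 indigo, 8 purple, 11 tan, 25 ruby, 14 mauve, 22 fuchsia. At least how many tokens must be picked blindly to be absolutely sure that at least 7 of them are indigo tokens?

In the worst case for collecting indigo tokens, every non-indigo token comes out first.
There are 15 + 9 + 22 + 37 + 8 + 11 + 25 + 14 + 22 = 163 non-indigo tokens altogether.
After those, each further token must be indigo, so 163 + 7 = 170 draws guarantee 7 indigo tokens.

170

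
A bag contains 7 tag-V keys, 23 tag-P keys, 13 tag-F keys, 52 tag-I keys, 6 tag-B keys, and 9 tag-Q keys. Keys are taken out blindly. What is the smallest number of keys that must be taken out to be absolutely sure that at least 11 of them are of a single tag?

53

An adversary could hand out at most 10 keys per tag (tag-V, tag-B, tag-Q run out sooner): 7 + 10 + 10 + 10 + 6 + 9 = 52 keys and still no tag has 11.
By the pigeonhole principle, one more key lands in a tag already at 10, so 53 draws are enough and 52 are not.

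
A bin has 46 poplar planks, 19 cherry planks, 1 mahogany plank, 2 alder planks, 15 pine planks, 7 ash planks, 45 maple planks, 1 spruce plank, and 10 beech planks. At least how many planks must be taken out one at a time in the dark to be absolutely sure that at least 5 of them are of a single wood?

By the pigeonhole principle, the 9 woods are the holes; the planks drawn are the pigeons.
To avoid 5 of any one wood, the worst case takes at most 4 of each wood, or every plank of a wood that has fewer than 4.
That gives 4 + 4 + 1 + 2 + 4 + 4 + 4 + 1 + 4 = 28 planks with no wood reaching 5.
The next plank forces some wood to 5, so 28 + 1 = 29.

29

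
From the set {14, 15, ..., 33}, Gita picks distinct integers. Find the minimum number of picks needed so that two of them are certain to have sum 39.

15

A set avoiding the sum 39 can contain at most one of each pair {x, 39−x}, plus the 8 elements whose complement lies outside the range.
The integers 20, …, 33 (14 of them) are such a set: any two sum to at least 20+21 = 41 > 39.
Pigeonhole: any 15th integer completes one of the 6 pairs, so 15 choices force a sum of 39.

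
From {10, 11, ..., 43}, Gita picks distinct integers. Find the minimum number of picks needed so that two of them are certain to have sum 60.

22

A set avoiding the sum 60 can contain at most one of each pair {x, 60−x}, plus the 8 elements whose complement lies outside the range or equal to its own complement.
The integers 10, …, 30 (21 of them) are such a set: any two sum to at least 10+11 = 21 and at most 29+30 = 59 < 60.
Pigeonhole: any 22nd integer completes one of the 13 pairs, so 22 choices force a sum of 60.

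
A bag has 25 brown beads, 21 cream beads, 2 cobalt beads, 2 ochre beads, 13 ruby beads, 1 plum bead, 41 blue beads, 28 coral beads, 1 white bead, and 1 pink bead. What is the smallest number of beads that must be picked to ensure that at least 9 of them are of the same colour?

By the pigeonhole principle, the 10 colours are the holes; the beads drawn are the pigeons.
To avoid 9 of any one colour, the worst case takes at most 8 of each colour, or every bead of a colour that has fewer than 8.
That gives 8 + 8 + 2 + 2 + 8 + 1 + 8 + 8 + 1 + 1 = 47 beads with no colour reaching 9.
The next bead forces some colour to 9, so 47 + 1 = 48.

48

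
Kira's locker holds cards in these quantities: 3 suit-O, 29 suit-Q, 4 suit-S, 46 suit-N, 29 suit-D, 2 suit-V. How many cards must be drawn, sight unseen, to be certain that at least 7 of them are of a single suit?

28

By pigeonhole, the 6 suits are the holes; the cards drawn are the pigeons.
To avoid 7 of any one suit, the worst case takes at most 6 of each suit, or every card of a suit that has fewer than 6.
That gives 3 + 6 + 4 + 6 + 6 + 2 = 27 cards with no suit reaching 7.
The next card forces some suit to 7, so 27 + 1 = 28.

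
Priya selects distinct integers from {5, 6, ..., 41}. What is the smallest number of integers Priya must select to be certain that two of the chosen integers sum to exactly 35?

25

Two chosen integers sum to 35 exactly when both halves of some pair {x, 35−x} with 5 ≤ x ≤ 35−x ≤ 30 are chosen — 13 such pairs.
The remaining 11 elements (those with no distinct partner in range) can never complete a 35-sum, so the worst case takes all of them and one from each pair: 11 + 13 = 24.
The 25th integer has to be the second member of some pair, so 24 + 1 = 25.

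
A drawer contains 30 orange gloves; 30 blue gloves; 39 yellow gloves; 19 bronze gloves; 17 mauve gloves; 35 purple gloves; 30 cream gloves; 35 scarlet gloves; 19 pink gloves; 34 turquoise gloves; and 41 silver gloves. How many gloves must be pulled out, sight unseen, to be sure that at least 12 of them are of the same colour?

An adversary could hand out at most 11 gloves per colour: 11 + 11 + 11 + 11 + 11 + 11 + 11 + 11 + 11 + 11 + 11 = 121 gloves and still no colour has 12.
One more glove lands in a colour already at 11, so 122 draws are enough and 121 are not.

122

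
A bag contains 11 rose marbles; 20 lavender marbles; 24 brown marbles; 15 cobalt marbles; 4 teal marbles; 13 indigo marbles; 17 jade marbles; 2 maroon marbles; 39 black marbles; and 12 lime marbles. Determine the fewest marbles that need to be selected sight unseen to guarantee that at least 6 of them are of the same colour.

47

An adversary could hand out at most 5 marbles per colour (teal, maroon run out sooner): 5 + 5 + 5 + 5 + 4 + 5 + 5 + 2 + 5 + 5 = 46 marbles and still no colour has 6.
By pigeonhole, one more marble lands in a colour already at 5, so 47 draws are enough and 46 are not.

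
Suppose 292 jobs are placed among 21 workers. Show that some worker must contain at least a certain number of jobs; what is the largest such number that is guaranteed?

By the pigeonhole principle, the 21 workers are the holes and the 292 jobs are the pigeons.
If every worker held at most 13 jobs, the total would be at most 21 × 13 = 273, which is less than 292.
So some worker holds at least ⌈292/21⌉ = 14 jobs.

14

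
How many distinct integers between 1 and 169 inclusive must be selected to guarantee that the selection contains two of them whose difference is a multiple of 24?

Integers whose pairwise differences are multiples of 24 are exactly those sharing a remainder mod 24. By the pigeonhole principle, the 24 residue classes mod 24 are the pigeonholes.
With 24 integers one could put 1 in each residue class and have no class reach 2.
The 25th integer pushes some class to 2, so 24·1 + 1 = 25.

25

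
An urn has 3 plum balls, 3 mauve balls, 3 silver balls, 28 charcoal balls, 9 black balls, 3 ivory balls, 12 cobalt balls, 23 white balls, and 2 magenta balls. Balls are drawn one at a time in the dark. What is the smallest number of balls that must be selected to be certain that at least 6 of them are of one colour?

Pigeonhole: put each drawn ball into a box by colour. The largest draw with every box below 6 takes min(count, 5) from each colour; colours with fewer than 5 contribute all they have.
Σ min(cᵢ, 5) = 3 + 3 + 3 + 5 + 5 + 3 + 5 + 5 + 2 = 34.
Draw number 34 + 1 = 35 must push one box to 6.

35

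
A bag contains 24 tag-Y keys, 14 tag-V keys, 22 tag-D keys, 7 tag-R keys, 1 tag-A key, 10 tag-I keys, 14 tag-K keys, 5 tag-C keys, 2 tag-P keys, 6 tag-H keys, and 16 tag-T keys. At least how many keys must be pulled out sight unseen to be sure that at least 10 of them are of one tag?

76

By the pigeonhole principle, put each drawn key into a box by tag. The largest draw with every box below 10 takes min(count, 9) from each tag; tags with fewer than 9 contribute all they have.
Σ min(cᵢ, 9) = 9 + 9 + 9 + 7 + 1 + 9 + 9 + 5 + 2 + 6 + 9 = 75.
Draw number 75 + 1 = 76 must push one box to 10.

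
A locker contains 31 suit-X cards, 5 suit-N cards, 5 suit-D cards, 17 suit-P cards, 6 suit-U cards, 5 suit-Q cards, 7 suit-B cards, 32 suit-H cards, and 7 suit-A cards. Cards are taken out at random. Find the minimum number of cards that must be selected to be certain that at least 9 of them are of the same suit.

60

An adversary could hand out at most 8 cards per suit (6 suits run out sooner): 8 + 5 + 5 + 8 + 6 + 5 + 7 + 8 + 7 = 59 cards and still no suit has 9.
By pigeonhole, one more card lands in a suit already at 8, so 60 draws are enough and 59 are not.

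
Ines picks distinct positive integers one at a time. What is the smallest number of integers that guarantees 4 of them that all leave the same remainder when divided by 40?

121

The 40 residue classes mod 40 are the pigeonholes.
With 120 integers one could put 3 in each residue class and have no class reach 4.
The 121st integer pushes some class to 4, so 40·3 + 1 = 121.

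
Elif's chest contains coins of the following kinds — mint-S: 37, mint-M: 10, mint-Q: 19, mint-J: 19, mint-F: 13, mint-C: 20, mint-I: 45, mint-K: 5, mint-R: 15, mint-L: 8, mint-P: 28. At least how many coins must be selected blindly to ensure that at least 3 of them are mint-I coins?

In the worst case for collecting mint-I coins, every non-mint-I coin comes out first.
There are 37 + 10 + 19 + 19 + 13 + 20 + 5 + 15 + 8 + 28 = 174 non-mint-I coins altogether.
After those, each further coin must be mint-I, so 174 + 3 = 177 draws guarantee 3 mint-I coins.

177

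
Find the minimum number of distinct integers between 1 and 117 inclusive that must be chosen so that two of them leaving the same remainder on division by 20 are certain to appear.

21

Pigeonhole: the 20 residue classes mod 20 are the pigeonholes.
With 20 integers one could put 1 in each residue class and have no class reach 2.
The 21st integer pushes some class to 2, so 20·1 + 1 = 21.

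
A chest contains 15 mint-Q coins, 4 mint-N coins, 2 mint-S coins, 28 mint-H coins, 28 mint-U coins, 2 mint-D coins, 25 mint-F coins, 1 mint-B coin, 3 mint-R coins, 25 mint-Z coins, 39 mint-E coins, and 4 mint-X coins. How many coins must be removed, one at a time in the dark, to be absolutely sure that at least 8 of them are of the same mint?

By pigeonhole, the 12 mints are the holes; the coins drawn are the pigeons.
To avoid 8 of any one mint, the worst case takes at most 7 of each mint, or every coin of a mint that has fewer than 7.
That gives 7 + 4 + 2 + 7 + 7 + 2 + 7 + 1 + 3 + 7 + 7 + 4 = 58 coins with no mint reaching 8.
The next coin forces some mint to 8, so 58 + 1 = 59.

59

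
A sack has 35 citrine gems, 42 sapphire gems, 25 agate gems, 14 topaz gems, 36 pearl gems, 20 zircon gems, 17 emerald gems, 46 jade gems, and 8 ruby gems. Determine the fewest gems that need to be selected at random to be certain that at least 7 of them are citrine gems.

215

In the worst case for collecting citrine gems, every non-citrine gem comes out first.
There are 42 + 25 + 14 + 36 + 20 + 17 + 46 + 8 = 208 non-citrine gems altogether.
After those, each further gem must be citrine, so 208 + 7 = 215 draws guarantee 7 citrine gems.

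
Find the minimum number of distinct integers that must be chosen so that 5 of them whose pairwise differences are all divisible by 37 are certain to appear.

149

Integers whose pairwise differences are multiples of 37 are exactly those sharing a remainder mod 37. The 37 residue classes mod 37 are the pigeonholes.
With 148 integers one could put 4 in each residue class and have no class reach 5.
The 149th integer pushes some class to 5, so 37·4 + 1 = 149.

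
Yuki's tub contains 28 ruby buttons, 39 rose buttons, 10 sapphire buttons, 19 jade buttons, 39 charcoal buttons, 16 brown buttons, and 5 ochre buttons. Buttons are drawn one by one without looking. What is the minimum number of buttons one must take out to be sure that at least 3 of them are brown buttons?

In the worst case for collecting brown buttons, every non-brown button comes out first.
There are 28 + 39 + 10 + 19 + 39 + 5 = 140 non-brown buttons altogether.
After those, each further button must be brown, so 140 + 3 = 143 draws guarantee 3 brown buttons.

143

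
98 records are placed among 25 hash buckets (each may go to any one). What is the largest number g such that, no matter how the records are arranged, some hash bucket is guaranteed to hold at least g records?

By pigeonhole, the 25 hash buckets are the holes and the 98 records are the pigeons.
If every hash bucket held at most 3 records, the total would be at most 25 × 3 = 75, which is less than 98.
So some hash bucket holds at least ⌈98/25⌉ = 4 records.

4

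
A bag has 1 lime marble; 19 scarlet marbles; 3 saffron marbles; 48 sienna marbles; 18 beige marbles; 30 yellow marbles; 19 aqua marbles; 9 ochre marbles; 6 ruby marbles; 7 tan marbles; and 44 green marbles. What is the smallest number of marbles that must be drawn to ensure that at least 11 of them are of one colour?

Pigeonhole: the 11 colours are the holes; the marbles drawn are the pigeons.
To avoid 11 of any one colour, the worst case takes at most 10 of each colour, or every marble of a colour that has fewer than 10.
That gives 1 + 10 + 3 + 10 + 10 + 10 + 10 + 9 + 6 + 7 + 10 = 86 marbles with no colour reaching 11.
The next marble forces some colour to 11, so 86 + 1 = 87.

87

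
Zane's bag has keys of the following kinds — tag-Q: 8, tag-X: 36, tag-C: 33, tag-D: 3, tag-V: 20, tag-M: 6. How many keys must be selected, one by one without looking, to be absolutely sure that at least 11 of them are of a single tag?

48

The 6 tags are the holes; the keys drawn are the pigeons.
To avoid 11 of any one tag, the worst case takes at most 10 of each tag, or every key of a tag that has fewer than 10.
That gives 8 + 10 + 10 + 3 + 10 + 6 = 47 keys with no tag reaching 11.
The next key forces some tag to 11, so 47 + 1 = 48.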